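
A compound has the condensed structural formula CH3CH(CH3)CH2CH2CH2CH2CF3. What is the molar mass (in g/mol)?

Atom tally by fragment:
  CH3 → C:1 H:3
  CH(CH3) → C:2 H:4
  CH2 → C:1 H:2
  CH2 → C:1 H:2
  CH2 → C:1 H:2
  CH2CF3 → C:2 H:2 F:3
Element totals:
  C: 8
  H: 15
  F: 3
Molecular formula: C8H15F3.
  M = 8(12.011) + 15(1.008) + 3(18.998)
    = 96.088 + 15.120 + 56.994 = 168.202

168.20 g/mol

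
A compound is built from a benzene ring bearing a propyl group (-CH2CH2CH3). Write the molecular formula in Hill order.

C9H12

Atom tally by fragment:
  benzene ring core → C:6 H:6
  (− 1 ring H displaced by substituents)
  + CH2CH2CH3 → C:3 H:7
Element totals:
  C: 9
  H: 12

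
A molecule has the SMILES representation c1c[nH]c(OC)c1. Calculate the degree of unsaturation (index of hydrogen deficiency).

Atom tally by fragment:
  pyrrole ring core → C:4 H:5 N:1
  (− 1 ring H displaced by substituents)
  + OCH3 → C:1 H:3 O:1
Element totals:
  C: 5
  H: 7
  N: 1
  O: 1
Molecular formula: C5H7NO.
DoU = (2C + 2 + N − H − X) / 2 = (2·5 + 2 + 1 − 7 − 0) / 2 = 3.

3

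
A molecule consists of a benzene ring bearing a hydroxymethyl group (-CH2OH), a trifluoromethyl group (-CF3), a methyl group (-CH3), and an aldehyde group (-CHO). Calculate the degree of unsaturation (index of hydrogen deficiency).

Atom tally by fragment:
  benzene ring core → C:6 H:6
  (− 4 ring H displaced by substituents)
  + CH2OH → C:1 H:3 O:1
  + CF3 → C:1 F:3
  + CH3 → C:1 H:3
  + CHO → C:1 H:1 O:1
Element totals:
  C: 10
  H: 9
  F: 3
  O: 2
Molecular formula: C10H9F3O2.
DoU = (2C + 2 + N − H − X) / 2 = (2·10 + 2 + 0 − 9 − 3) / 2 = 5.

5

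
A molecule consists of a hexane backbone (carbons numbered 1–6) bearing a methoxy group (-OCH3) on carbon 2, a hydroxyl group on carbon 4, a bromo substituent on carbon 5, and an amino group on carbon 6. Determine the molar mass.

226.11 g/mol

Atom tally by fragment:
  CH3 → C:1 H:3
  CH(OCH3) → C:2 H:4 O:1
  CH2 → C:1 H:2
  CH(OH) → C:1 H:2 O:1
  CH(Br) → C:1 H:1 Br:1
  CH2NH2 → C:1 H:4 N:1
Element totals:
  C: 7
  H: 16
  Br: 1
  N: 1
  O: 2
Molecular formula: C7H16BrNO2.
  M = 7(12.011) + 16(1.008) + 79.904 + 14.007 + 2(15.999)
    = 84.077 + 16.128 + 79.904 + 14.007 + 31.998 = 226.114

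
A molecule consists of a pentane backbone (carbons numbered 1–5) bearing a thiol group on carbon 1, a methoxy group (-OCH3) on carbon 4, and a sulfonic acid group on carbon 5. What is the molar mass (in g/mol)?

214.29 g/mol

Atom tally by fragment:
  HSCH2 → C:1 H:3 S:1
  CH2 → C:1 H:2
  CH2 → C:1 H:2
  CH(OCH3) → C:2 H:4 O:1
  CH2SO3H → C:1 H:3 S:1 O:3
Element totals:
  C: 6
  H: 14
  O: 4
  S: 2
Molecular formula: C6H14O4S2.
  M = 6(12.011) + 14(1.008) + 4(15.999) + 2(32.06)
    = 72.066 + 14.112 + 63.996 + 64.120 = 214.294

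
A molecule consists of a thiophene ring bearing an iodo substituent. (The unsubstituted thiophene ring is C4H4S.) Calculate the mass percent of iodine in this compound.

60.42%

Atom tally by fragment:
  thiophene ring core → C:4 H:4 S:1
  (− 1 ring H displaced by substituents)
  + I → I:1
Element totals:
  C: 4
  H: 3
  I: 1
  S: 1
Molecular formula: C4H3IS.
Molar mass = 210.032 g/mol.
Mass from I: 1 × 126.904 = 126.904 g/mol.
%I = 126.904 / 210.032 × 100 = 60.42%.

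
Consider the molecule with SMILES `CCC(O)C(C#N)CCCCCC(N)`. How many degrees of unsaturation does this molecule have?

2

Atom tally by fragment:
  CH3 → C:1 H:3
  CH2 → C:1 H:2
  CH(OH) → C:1 H:2 O:1
  CH(CN) → C:2 H:1 N:1
  CH2 → C:1 H:2
  CH2 → C:1 H:2
  CH2 → C:1 H:2
  CH2 → C:1 H:2
  CH2 → C:1 H:2
  CH2NH2 → C:1 H:4 N:1
Element totals:
  C: 11
  H: 22
  N: 2
  O: 1
Molecular formula: C11H22N2O.
DoU = (2C + 2 + N − H − X) / 2 = (2·11 + 2 + 2 − 22 − 0) / 2 = 2.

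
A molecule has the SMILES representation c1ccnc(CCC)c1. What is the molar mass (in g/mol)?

121.18 g/mol

Atom tally by fragment:
  pyridine ring core → C:5 H:5 N:1
  (− 1 ring H displaced by substituents)
  + CH2CH2CH3 → C:3 H:7
Element totals:
  C: 8
  H: 11
  N: 1
Molecular formula: C8H11N.
  M = 8(12.011) + 11(1.008) + 14.007
    = 96.088 + 11.088 + 14.007 = 121.183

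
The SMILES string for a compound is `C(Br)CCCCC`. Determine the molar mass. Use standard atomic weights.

Atom tally by fragment:
  BrCH2 → C:1 H:2 Br:1
  CH2 → C:1 H:2
  CH2 → C:1 H:2
  CH2 → C:1 H:2
  CH2 → C:1 H:2
  CH3 → C:1 H:3
Element totals:
  C: 6
  H: 13
  Br: 1
Molecular formula: C6H13Br.
  M = 6(12.011) + 13(1.008) + 79.904
    = 72.066 + 13.104 + 79.904 = 165.074

165.07 g/mol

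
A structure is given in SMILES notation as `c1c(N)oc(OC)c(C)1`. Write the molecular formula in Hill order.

Atom tally by fragment:
  furan ring core → C:4 H:4 O:1
  (− 3 ring H displaced by substituents)
  + NH2 → N:1 H:2
  + OCH3 → C:1 H:3 O:1
  + CH3 → C:1 H:3
Element totals:
  C: 6
  H: 9
  N: 1
  O: 2

C6H9NO2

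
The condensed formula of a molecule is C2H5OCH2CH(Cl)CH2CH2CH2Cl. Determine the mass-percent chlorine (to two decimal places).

Element totals:
  C: 7
  H: 14
  Cl: 2
  O: 1
Molecular formula: C7H14Cl2O.
Molar mass = 185.088 g/mol.
Mass from Cl: 2 × 35.45 = 70.900 g/mol.
%Cl = 70.900 / 185.088 × 100 = 38.31%.

38.31%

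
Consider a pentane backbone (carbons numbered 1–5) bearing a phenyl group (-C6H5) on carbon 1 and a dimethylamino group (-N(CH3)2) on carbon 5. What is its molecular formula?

Atom tally by fragment:
  C6H5CH2 → C:7 H:7
  CH2 → C:1 H:2
  CH2 → C:1 H:2
  CH2 → C:1 H:2
  CH2N(CH3)2 → C:3 H:8 N:1
Element totals:
  C: 13
  H: 21
  N: 1

C13H21N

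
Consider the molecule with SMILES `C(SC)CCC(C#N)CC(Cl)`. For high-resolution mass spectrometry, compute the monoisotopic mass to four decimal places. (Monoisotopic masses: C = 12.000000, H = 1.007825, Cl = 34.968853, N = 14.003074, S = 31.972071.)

191.0535

Atom tally by fragment:
  CH3SCH2 → C:2 H:5 S:1
  CH2 → C:1 H:2
  CH2 → C:1 H:2
  CH(CN) → C:2 H:1 N:1
  CH2 → C:1 H:2
  CH2Cl → C:1 H:2 Cl:1
Element totals:
  C: 8
  H: 14
  Cl: 1
  N: 1
  S: 1
Molecular formula: C8H14ClNS.
  M = 8(12.0) + 14(1.007825) + 34.968853 + 14.003074 + 31.972071
    = 96.000000 + 14.109550 + 34.968853 + 14.003074 + 31.972071 = 191.053548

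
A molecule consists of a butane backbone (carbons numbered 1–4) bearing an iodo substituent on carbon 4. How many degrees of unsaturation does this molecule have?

Atom tally by fragment:
  CH3 → C:1 H:3
  CH2 → C:1 H:2
  CH2 → C:1 H:2
  CH2I → C:1 H:2 I:1
Element totals:
  C: 4
  H: 9
  I: 1
Molecular formula: C4H9I.
DoU = (2C + 2 + N − H − X) / 2 = (2·4 + 2 + 0 − 9 − 1) / 2 = 0.

0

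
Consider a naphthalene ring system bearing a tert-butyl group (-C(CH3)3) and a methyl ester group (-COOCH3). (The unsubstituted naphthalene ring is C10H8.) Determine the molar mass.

Atom tally by fragment:
  naphthalene ring system core → C:10 H:8
  (− 2 ring H displaced by substituents)
  + C(CH3)3 → C:4 H:9
  + COOCH3 → C:2 H:3 O:2
Element totals:
  C: 16
  H: 18
  O: 2
Molecular formula: C16H18O2.
  M = 16(12.011) + 18(1.008) + 2(15.999)
    = 192.176 + 18.144 + 31.998 = 242.318

242.32 g/mol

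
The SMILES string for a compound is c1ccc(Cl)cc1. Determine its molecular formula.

Atom tally by fragment:
  benzene ring core → C:6 H:6
  (− 1 ring H displaced by substituents)
  + Cl → Cl:1
Element totals:
  C: 6
  H: 5
  Cl: 1

C6H5Cl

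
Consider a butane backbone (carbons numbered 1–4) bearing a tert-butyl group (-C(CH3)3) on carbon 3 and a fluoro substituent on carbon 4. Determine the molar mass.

Atom tally by fragment:
  CH3 → C:1 H:3
  CH2 → C:1 H:2
  CH(C(CH3)3) → C:5 H:10
  CH2F → C:1 H:2 F:1
Element totals:
  C: 8
  H: 17
  F: 1
Molecular formula: C8H17F.
  M = 8(12.011) + 17(1.008) + 18.998
    = 96.088 + 17.136 + 18.998 = 132.222

132.22 g/mol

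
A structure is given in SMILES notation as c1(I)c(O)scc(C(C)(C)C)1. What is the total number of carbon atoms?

8

Atom tally by fragment:
  thiophene ring core → C:4 H:4 S:1
  (− 3 ring H displaced by substituents)
  + I → I:1
  + OH → O:1 H:1
  + C(CH3)3 → C:4 H:9
Element totals:
  C: 8
  H: 11
  I: 1
  O: 1
  S: 1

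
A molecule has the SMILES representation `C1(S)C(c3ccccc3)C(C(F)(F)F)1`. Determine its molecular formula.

C10H9F3S

Atom tally by fragment:
  cyclopropane ring core → C:3 H:6
  (− 3 ring H displaced by substituents)
  + SH → S:1 H:1
  + C6H5 → C:6 H:5
  + CF3 → C:1 F:3
Element totals:
  C: 10
  H: 9
  F: 3
  S: 1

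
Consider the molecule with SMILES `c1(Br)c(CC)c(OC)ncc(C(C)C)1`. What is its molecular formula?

C11H16BrNO

Atom tally by fragment:
  pyridine ring core → C:5 H:5 N:1
  (− 4 ring H displaced by substituents)
  + Br → Br:1
  + C2H5 → C:2 H:5
  + OCH3 → C:1 H:3 O:1
  + CH(CH3)2 → C:3 H:7
Element totals:
  C: 11
  H: 16
  Br: 1
  N: 1
  O: 1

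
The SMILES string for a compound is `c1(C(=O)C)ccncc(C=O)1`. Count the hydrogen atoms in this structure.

7

Atom tally by fragment:
  pyridine ring core → C:5 H:5 N:1
  (− 2 ring H displaced by substituents)
  + COCH3 → C:2 H:3 O:1
  + CHO → C:1 H:1 O:1
Element totals:
  C: 8
  H: 7
  N: 1
  O: 2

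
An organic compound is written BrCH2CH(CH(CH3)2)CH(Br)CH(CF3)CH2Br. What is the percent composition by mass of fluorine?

13.61%

Element totals:
  C: 9
  H: 14
  Br: 3
  F: 3
Molecular formula: C9H14Br3F3.
Molar mass = 418.917 g/mol.
Mass from F: 3 × 18.998 = 56.994 g/mol.
%F = 56.994 / 418.917 × 100 = 13.61%.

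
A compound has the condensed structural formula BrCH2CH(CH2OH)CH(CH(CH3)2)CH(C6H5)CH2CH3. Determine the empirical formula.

Atom tally by fragment:
  BrCH2 → C:1 H:2 Br:1
  CH(CH2OH) → C:2 H:4 O:1
  CH(CH(CH3)2) → C:4 H:8
  CH(C6H5) → C:7 H:6
  CH2 → C:1 H:2
  CH3 → C:1 H:3
Element totals:
  C: 16
  H: 25
  Br: 1
  O: 1
Molecular formula: C16H25BrO.
gcd of subscripts (1, 16, 25, 1) = 1, so the empirical formula equals the molecular formula.

C16H25BrO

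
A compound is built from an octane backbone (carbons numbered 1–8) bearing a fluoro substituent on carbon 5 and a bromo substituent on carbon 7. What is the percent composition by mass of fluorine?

Atom tally by fragment:
  CH3 → C:1 H:3
  CH2 → C:1 H:2
  CH2 → C:1 H:2
  CH2 → C:1 H:2
  CH(F) → C:1 H:1 F:1
  CH2 → C:1 H:2
  CH(Br) → C:1 H:1 Br:1
  CH3 → C:1 H:3
Element totals:
  C: 8
  H: 16
  Br: 1
  F: 1
Molecular formula: C8H16BrF.
Molar mass = 211.118 g/mol.
Mass from F: 1 × 18.998 = 18.998 g/mol.
%F = 18.998 / 211.118 × 100 = 9.00%.

9.00%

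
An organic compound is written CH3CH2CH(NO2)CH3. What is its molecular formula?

C4H9NO2

Element totals:
  C: 4
  H: 9
  N: 1
  O: 2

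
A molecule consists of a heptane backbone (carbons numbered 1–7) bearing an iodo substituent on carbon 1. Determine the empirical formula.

C7H15I

Atom tally by fragment:
  ICH2 → C:1 H:2 I:1
  CH2 → C:1 H:2
  CH2 → C:1 H:2
  CH2 → C:1 H:2
  CH2 → C:1 H:2
  CH2 → C:1 H:2
  CH3 → C:1 H:3
Element totals:
  C: 7
  H: 15
  I: 1
Molecular formula: C7H15I.
gcd of subscripts (7, 15, 1) = 1, so the empirical formula equals the molecular formula.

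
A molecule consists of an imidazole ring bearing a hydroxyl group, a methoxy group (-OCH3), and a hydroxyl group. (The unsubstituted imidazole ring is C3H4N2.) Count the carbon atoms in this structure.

Atom tally by fragment:
  imidazole ring core → C:3 H:4 N:2
  (− 3 ring H displaced by substituents)
  + OH → O:1 H:1
  + OCH3 → C:1 H:3 O:1
  + OH → O:1 H:1
Element totals:
  C: 4
  H: 6
  N: 2
  O: 3

4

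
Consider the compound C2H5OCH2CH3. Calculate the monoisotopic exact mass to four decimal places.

74.0732

Element totals:
  C: 4
  H: 10
  O: 1
Molecular formula: C4H10O.
  M = 4(12.0) + 10(1.007825) + 15.994915
    = 48.000000 + 10.078250 + 15.994915 = 74.073165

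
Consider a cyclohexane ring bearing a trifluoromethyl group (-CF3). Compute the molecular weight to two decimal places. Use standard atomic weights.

Atom tally by fragment:
  cyclohexane ring core → C:6 H:12
  (− 1 ring H displaced by substituents)
  + CF3 → C:1 F:3
Element totals:
  C: 7
  H: 11
  F: 3
Molecular formula: C7H11F3.
  M = 7(12.011) + 11(1.008) + 3(18.998)
    = 84.077 + 11.088 + 56.994 = 152.159

152.16 g/mol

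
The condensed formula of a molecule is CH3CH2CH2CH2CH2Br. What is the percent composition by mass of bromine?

Atom tally by fragment:
  CH3 → C:1 H:3
  CH2 → C:1 H:2
  CH2 → C:1 H:2
  CH2 → C:1 H:2
  CH2Br → C:1 H:2 Br:1
Element totals:
  C: 5
  H: 11
  Br: 1
Molecular formula: C5H11Br.
Molar mass = 151.047 g/mol.
Mass from Br: 1 × 79.904 = 79.904 g/mol.
%Br = 79.904 / 151.047 × 100 = 52.90%.

52.90%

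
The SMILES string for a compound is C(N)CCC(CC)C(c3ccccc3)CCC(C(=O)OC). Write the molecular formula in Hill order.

Atom tally by fragment:
  H2NCH2 → C:1 H:4 N:1
  CH2 → C:1 H:2
  CH2 → C:1 H:2
  CH(C2H5) → C:3 H:6
  CH(C6H5) → C:7 H:6
  CH2 → C:1 H:2
  CH2 → C:1 H:2
  CH2COOCH3 → C:3 H:5 O:2
Element totals:
  C: 18
  H: 29
  N: 1
  O: 2

C18H29NO2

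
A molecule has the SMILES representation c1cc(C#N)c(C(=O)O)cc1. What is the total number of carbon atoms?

8

Atom tally by fragment:
  benzene ring core → C:6 H:6
  (− 2 ring H displaced by substituents)
  + CN → C:1 N:1
  + COOH → C:1 H:1 O:2
Element totals:
  C: 8
  H: 5
  N: 1
  O: 2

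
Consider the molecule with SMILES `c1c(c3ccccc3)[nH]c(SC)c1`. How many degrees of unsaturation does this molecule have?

Atom tally by fragment:
  pyrrole ring core → C:4 H:5 N:1
  (− 2 ring H displaced by substituents)
  + C6H5 → C:6 H:5
  + SCH3 → C:1 H:3 S:1
Element totals:
  C: 11
  H: 11
  N: 1
  S: 1
Molecular formula: C11H11NS.
DoU = (2C + 2 + N − H − X) / 2 = (2·11 + 2 + 1 − 11 − 0) / 2 = 7.

7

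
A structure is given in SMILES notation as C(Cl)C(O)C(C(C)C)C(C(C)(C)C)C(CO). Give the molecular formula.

C13H27ClO2

Atom tally by fragment:
  ClCH2 → C:1 H:2 Cl:1
  CH(OH) → C:1 H:2 O:1
  CH(CH(CH3)2) → C:4 H:8
  CH(C(CH3)3) → C:5 H:10
  CH2CH2OH → C:2 H:5 O:1
Element totals:
  C: 13
  H: 27
  Cl: 1
  O: 2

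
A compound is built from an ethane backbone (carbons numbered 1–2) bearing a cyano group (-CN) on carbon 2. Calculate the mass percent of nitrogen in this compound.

Atom tally by fragment:
  CH3 → C:1 H:3
  CH2CN → C:2 H:2 N:1
Element totals:
  C: 3
  H: 5
  N: 1
Molecular formula: C3H5N.
Molar mass = 55.080 g/mol.
Mass from N: 1 × 14.007 = 14.007 g/mol.
%N = 14.007 / 55.080 × 100 = 25.43%.

25.43%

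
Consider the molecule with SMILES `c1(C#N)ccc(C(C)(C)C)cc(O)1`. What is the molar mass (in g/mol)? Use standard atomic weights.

Atom tally by fragment:
  benzene ring core → C:6 H:6
  (− 3 ring H displaced by substituents)
  + CN → C:1 N:1
  + C(CH3)3 → C:4 H:9
  + OH → O:1 H:1
Element totals:
  C: 11
  H: 13
  N: 1
  O: 1
Molecular formula: C11H13NO.
  M = 11(12.011) + 13(1.008) + 14.007 + 15.999
    = 132.121 + 13.104 + 14.007 + 15.999 = 175.231

175.23 g/mol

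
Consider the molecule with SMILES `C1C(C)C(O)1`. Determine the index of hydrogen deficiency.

1

Atom tally by fragment:
  cyclopropane ring core → C:3 H:6
  (− 2 ring H displaced by substituents)
  + CH3 → C:1 H:3
  + OH → O:1 H:1
Element totals:
  C: 4
  H: 8
  O: 1
Molecular formula: C4H8O.
DoU = (2C + 2 + N − H − X) / 2 = (2·4 + 2 + 0 − 8 − 0) / 2 = 1.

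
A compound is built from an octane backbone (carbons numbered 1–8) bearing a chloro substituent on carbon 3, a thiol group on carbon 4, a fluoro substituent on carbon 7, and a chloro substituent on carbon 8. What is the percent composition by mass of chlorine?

Atom tally by fragment:
  CH3 → C:1 H:3
  CH2 → C:1 H:2
  CH(Cl) → C:1 H:1 Cl:1
  CH(SH) → C:1 H:2 S:1
  CH2 → C:1 H:2
  CH2 → C:1 H:2
  CH(F) → C:1 H:1 F:1
  CH2Cl → C:1 H:2 Cl:1
Element totals:
  C: 8
  H: 15
  Cl: 2
  F: 1
  S: 1
Molecular formula: C8H15Cl2FS.
Molar mass = 233.166 g/mol.
Mass from Cl: 2 × 35.45 = 70.900 g/mol.
%Cl = 70.900 / 233.166 × 100 = 30.41%.

30.41%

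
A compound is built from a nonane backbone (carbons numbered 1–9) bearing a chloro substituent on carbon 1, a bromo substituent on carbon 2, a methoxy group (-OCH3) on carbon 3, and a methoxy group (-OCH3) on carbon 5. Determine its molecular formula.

Atom tally by fragment:
  ClCH2 → C:1 H:2 Cl:1
  CH(Br) → C:1 H:1 Br:1
  CH(OCH3) → C:2 H:4 O:1
  CH2 → C:1 H:2
  CH(OCH3) → C:2 H:4 O:1
  CH2 → C:1 H:2
  CH2 → C:1 H:2
  CH2 → C:1 H:2
  CH3 → C:1 H:3
Element totals:
  C: 11
  H: 22
  Br: 1
  Cl: 1
  O: 2

C11H22BrClO2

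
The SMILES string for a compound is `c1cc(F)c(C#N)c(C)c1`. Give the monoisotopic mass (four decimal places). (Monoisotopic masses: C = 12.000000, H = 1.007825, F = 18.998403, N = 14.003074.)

135.0484

Atom tally by fragment:
  benzene ring core → C:6 H:6
  (− 3 ring H displaced by substituents)
  + F → F:1
  + CN → C:1 N:1
  + CH3 → C:1 H:3
Element totals:
  C: 8
  H: 6
  F: 1
  N: 1
Molecular formula: C8H6FN.
  M = 8(12.0) + 6(1.007825) + 18.998403 + 14.003074
    = 96.000000 + 6.046950 + 18.998403 + 14.003074 = 135.048427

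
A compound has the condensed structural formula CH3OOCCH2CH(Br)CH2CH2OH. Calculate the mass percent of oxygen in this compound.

22.74%

Atom tally by fragment:
  CH3OOCCH2 → C:3 H:5 O:2
  CH(Br) → C:1 H:1 Br:1
  CH2 → C:1 H:2
  CH2OH → C:1 H:3 O:1
Element totals:
  C: 6
  H: 11
  Br: 1
  O: 3
Molecular formula: C6H11BrO3.
Molar mass = 211.055 g/mol.
Mass from O: 3 × 15.999 = 47.997 g/mol.
%O = 47.997 / 211.055 × 100 = 22.74%.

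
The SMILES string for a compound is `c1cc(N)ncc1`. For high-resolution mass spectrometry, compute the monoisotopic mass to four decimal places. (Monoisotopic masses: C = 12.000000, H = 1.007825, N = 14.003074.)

94.0531

Atom tally by fragment:
  pyridine ring core → C:5 H:5 N:1
  (− 1 ring H displaced by substituents)
  + NH2 → N:1 H:2
Element totals:
  C: 5
  H: 6
  N: 2
Molecular formula: C5H6N2.
  M = 5(12.0) + 6(1.007825) + 2(14.003074)
    = 60.000000 + 6.046950 + 28.006148 = 94.053098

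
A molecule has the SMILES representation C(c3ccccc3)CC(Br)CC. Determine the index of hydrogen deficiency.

4

Atom tally by fragment:
  C6H5CH2 → C:7 H:7
  CH2 → C:1 H:2
  CH(Br) → C:1 H:1 Br:1
  CH2 → C:1 H:2
  CH3 → C:1 H:3
Element totals:
  C: 11
  H: 15
  Br: 1
Molecular formula: C11H15Br.
DoU = (2C + 2 + N − H − X) / 2 = (2·11 + 2 + 0 − 15 − 1) / 2 = 4.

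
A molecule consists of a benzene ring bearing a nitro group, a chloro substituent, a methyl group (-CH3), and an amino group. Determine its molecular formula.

C7H7ClN2O2

Atom tally by fragment:
  benzene ring core → C:6 H:6
  (− 4 ring H displaced by substituents)
  + NO2 → N:1 O:2
  + Cl → Cl:1
  + CH3 → C:1 H:3
  + NH2 → N:1 H:2
Element totals:
  C: 7
  H: 7
  Cl: 1
  N: 2
  O: 2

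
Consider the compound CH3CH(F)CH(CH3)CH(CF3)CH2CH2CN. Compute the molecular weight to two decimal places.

Element totals:
  C: 9
  H: 13
  F: 4
  N: 1
Molecular formula: C9H13F4N.
  M = 9(12.011) + 13(1.008) + 4(18.998) + 14.007
    = 108.099 + 13.104 + 75.992 + 14.007 = 211.202

211.20 g/mol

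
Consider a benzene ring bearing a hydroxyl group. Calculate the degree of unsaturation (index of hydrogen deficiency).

Atom tally by fragment:
  benzene ring core → C:6 H:6
  (− 1 ring H displaced by substituents)
  + OH → O:1 H:1
Element totals:
  C: 6
  H: 6
  O: 1
Molecular formula: C6H6O.
DoU = (2C + 2 + N − H − X) / 2 = (2·6 + 2 + 0 − 6 − 0) / 2 = 4.

4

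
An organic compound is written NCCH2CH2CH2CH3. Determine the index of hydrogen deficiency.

2

Atom tally by fragment:
  NCCH2 → C:2 H:2 N:1
  CH2 → C:1 H:2
  CH2 → C:1 H:2
  CH3 → C:1 H:3
Element totals:
  C: 5
  H: 9
  N: 1
Molecular formula: C5H9N.
DoU = (2C + 2 + N − H − X) / 2 = (2·5 + 2 + 1 − 9 − 0) / 2 = 2.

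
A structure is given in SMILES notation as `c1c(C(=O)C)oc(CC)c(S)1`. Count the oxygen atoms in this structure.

Atom tally by fragment:
  furan ring core → C:4 H:4 O:1
  (− 3 ring H displaced by substituents)
  + COCH3 → C:2 H:3 O:1
  + C2H5 → C:2 H:5
  + SH → S:1 H:1
Element totals:
  C: 8
  H: 10
  O: 2
  S: 1

2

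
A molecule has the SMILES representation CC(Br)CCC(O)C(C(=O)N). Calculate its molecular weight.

224.10 g/mol

Atom tally by fragment:
  CH3 → C:1 H:3
  CH(Br) → C:1 H:1 Br:1
  CH2 → C:1 H:2
  CH2 → C:1 H:2
  CH(OH) → C:1 H:2 O:1
  CH2CONH2 → C:2 H:4 O:1 N:1
Element totals:
  C: 7
  H: 14
  Br: 1
  N: 1
  O: 2
Molecular formula: C7H14BrNO2.
  M = 7(12.011) + 14(1.008) + 79.904 + 14.007 + 2(15.999)
    = 84.077 + 14.112 + 79.904 + 14.007 + 31.998 = 224.098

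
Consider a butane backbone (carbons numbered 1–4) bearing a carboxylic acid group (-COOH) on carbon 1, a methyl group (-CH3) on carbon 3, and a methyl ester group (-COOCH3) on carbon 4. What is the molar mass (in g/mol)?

Atom tally by fragment:
  HOOCCH2 → C:2 H:3 O:2
  CH2 → C:1 H:2
  CH(CH3) → C:2 H:4
  CH2COOCH3 → C:3 H:5 O:2
Element totals:
  C: 8
  H: 14
  O: 4
Molecular formula: C8H14O4.
  M = 8(12.011) + 14(1.008) + 4(15.999)
    = 96.088 + 14.112 + 63.996 = 174.196

174.20 g/mol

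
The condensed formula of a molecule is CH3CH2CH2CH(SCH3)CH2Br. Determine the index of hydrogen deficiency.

Atom tally by fragment:
  CH3 → C:1 H:3
  CH2 → C:1 H:2
  CH2 → C:1 H:2
  CH(SCH3) → C:2 H:4 S:1
  CH2Br → C:1 H:2 Br:1
Element totals:
  C: 6
  H: 13
  Br: 1
  S: 1
Molecular formula: C6H13BrS.
DoU = (2C + 2 + N − H − X) / 2 = (2·6 + 2 + 0 − 13 − 1) / 2 = 0.

0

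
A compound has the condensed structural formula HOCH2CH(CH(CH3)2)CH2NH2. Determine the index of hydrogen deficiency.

0

Atom tally by fragment:
  HOCH2 → C:1 H:3 O:1
  CH(CH(CH3)2) → C:4 H:8
  CH2NH2 → C:1 H:4 N:1
Element totals:
  C: 6
  H: 15
  N: 1
  O: 1
Molecular formula: C6H15NO.
DoU = (2C + 2 + N − H − X) / 2 = (2·6 + 2 + 1 − 15 − 0) / 2 = 0.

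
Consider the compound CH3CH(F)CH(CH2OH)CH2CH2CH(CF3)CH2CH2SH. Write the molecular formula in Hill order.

Element totals:
  C: 10
  H: 18
  F: 4
  O: 1
  S: 1

C10H18F4OS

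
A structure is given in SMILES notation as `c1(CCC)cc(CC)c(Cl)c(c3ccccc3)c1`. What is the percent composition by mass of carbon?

Atom tally by fragment:
  benzene ring core → C:6 H:6
  (− 4 ring H displaced by substituents)
  + CH2CH2CH3 → C:3 H:7
  + C2H5 → C:2 H:5
  + Cl → Cl:1
  + C6H5 → C:6 H:5
Element totals:
  C: 17
  H: 19
  Cl: 1
Molecular formula: C17H19Cl.
Molar mass = 258.789 g/mol.
Mass from C: 17 × 12.011 = 204.187 g/mol.
%C = 204.187 / 258.789 × 100 = 78.90%.

78.90%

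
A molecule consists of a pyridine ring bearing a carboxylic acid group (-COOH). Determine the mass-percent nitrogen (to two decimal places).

Atom tally by fragment:
  pyridine ring core → C:5 H:5 N:1
  (− 1 ring H displaced by substituents)
  + COOH → C:1 H:1 O:2
Element totals:
  C: 6
  H: 5
  N: 1
  O: 2
Molecular formula: C6H5NO2.
Molar mass = 123.111 g/mol.
Mass from N: 1 × 14.007 = 14.007 g/mol.
%N = 14.007 / 123.111 × 100 = 11.38%.

11.38%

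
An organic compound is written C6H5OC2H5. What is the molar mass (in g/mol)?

122.17 g/mol

Element totals:
  C: 8
  H: 10
  O: 1
Molecular formula: C8H10O.
  M = 8(12.011) + 10(1.008) + 15.999
    = 96.088 + 10.080 + 15.999 = 122.167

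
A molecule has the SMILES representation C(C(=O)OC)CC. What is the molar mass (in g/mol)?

Atom tally by fragment:
  CH3OOCCH2 → C:3 H:5 O:2
  CH2 → C:1 H:2
  CH3 → C:1 H:3
Element totals:
  C: 5
  H: 10
  O: 2
Molecular formula: C5H10O2.
  M = 5(12.011) + 10(1.008) + 2(15.999)
    = 60.055 + 10.080 + 31.998 = 102.133

102.13 g/mol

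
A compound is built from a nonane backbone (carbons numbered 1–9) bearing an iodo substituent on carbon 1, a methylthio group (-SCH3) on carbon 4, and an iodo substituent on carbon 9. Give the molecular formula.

C10H20I2S

Atom tally by fragment:
  ICH2 → C:1 H:2 I:1
  CH2 → C:1 H:2
  CH2 → C:1 H:2
  CH(SCH3) → C:2 H:4 S:1
  CH2 → C:1 H:2
  CH2 → C:1 H:2
  CH2 → C:1 H:2
  CH2 → C:1 H:2
  CH2I → C:1 H:2 I:1
Element totals:
  C: 10
  H: 20
  I: 2
  S: 1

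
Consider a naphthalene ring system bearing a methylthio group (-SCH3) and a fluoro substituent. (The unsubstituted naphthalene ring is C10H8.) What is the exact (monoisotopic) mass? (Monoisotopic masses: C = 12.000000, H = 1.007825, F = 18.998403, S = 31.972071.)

Atom tally by fragment:
  naphthalene ring system core → C:10 H:8
  (− 2 ring H displaced by substituents)
  + SCH3 → C:1 H:3 S:1
  + F → F:1
Element totals:
  C: 11
  H: 9
  F: 1
  S: 1
Molecular formula: C11H9FS.
  M = 11(12.0) + 9(1.007825) + 18.998403 + 31.972071
    = 132.000000 + 9.070425 + 18.998403 + 31.972071 = 192.040899

192.0409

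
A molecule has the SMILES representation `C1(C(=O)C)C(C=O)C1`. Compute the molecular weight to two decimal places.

112.13 g/mol

Atom tally by fragment:
  cyclopropane ring core → C:3 H:6
  (− 2 ring H displaced by substituents)
  + COCH3 → C:2 H:3 O:1
  + CHO → C:1 H:1 O:1
Element totals:
  C: 6
  H: 8
  O: 2
Molecular formula: C6H8O2.
  M = 6(12.011) + 8(1.008) + 2(15.999)
    = 72.066 + 8.064 + 31.998 = 112.128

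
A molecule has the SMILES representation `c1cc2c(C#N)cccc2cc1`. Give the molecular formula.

Atom tally by fragment:
  naphthalene ring system core → C:10 H:8
  (− 1 ring H displaced by substituents)
  + CN → C:1 N:1
Element totals:
  C: 11
  H: 7
  N: 1

C11H7N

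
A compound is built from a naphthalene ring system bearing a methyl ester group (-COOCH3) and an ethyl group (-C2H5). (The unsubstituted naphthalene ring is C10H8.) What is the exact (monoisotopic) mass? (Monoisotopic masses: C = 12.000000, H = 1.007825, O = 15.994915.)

Atom tally by fragment:
  naphthalene ring system core → C:10 H:8
  (− 2 ring H displaced by substituents)
  + COOCH3 → C:2 H:3 O:2
  + C2H5 → C:2 H:5
Element totals:
  C: 14
  H: 14
  O: 2
Molecular formula: C14H14O2.
  M = 14(12.0) + 14(1.007825) + 2(15.994915)
    = 168.000000 + 14.109550 + 31.989830 = 214.099380

214.0994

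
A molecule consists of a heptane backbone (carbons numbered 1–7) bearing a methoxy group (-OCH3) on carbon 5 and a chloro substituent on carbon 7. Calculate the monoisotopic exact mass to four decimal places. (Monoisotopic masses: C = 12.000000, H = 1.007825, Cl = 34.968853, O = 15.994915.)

164.0968

Atom tally by fragment:
  CH3 → C:1 H:3
  CH2 → C:1 H:2
  CH2 → C:1 H:2
  CH2 → C:1 H:2
  CH(OCH3) → C:2 H:4 O:1
  CH2 → C:1 H:2
  CH2Cl → C:1 H:2 Cl:1
Element totals:
  C: 8
  H: 17
  Cl: 1
  O: 1
Molecular formula: C8H17ClO.
  M = 8(12.0) + 17(1.007825) + 34.968853 + 15.994915
    = 96.000000 + 17.133025 + 34.968853 + 15.994915 = 164.096793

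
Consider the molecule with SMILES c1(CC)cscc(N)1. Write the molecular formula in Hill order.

C6H9NS

Atom tally by fragment:
  thiophene ring core → C:4 H:4 S:1
  (− 2 ring H displaced by substituents)
  + C2H5 → C:2 H:5
  + NH2 → N:1 H:2
Element totals:
  C: 6
  H: 9
  N: 1
  S: 1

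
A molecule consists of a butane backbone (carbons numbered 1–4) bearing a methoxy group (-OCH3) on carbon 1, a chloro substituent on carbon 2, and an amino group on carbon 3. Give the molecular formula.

C5H12ClNO

Atom tally by fragment:
  CH3OCH2 → C:2 H:5 O:1
  CH(Cl) → C:1 H:1 Cl:1
  CH(NH2) → C:1 H:3 N:1
  CH3 → C:1 H:3
Element totals:
  C: 5
  H: 12
  Cl: 1
  N: 1
  O: 1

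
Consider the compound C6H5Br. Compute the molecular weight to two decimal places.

157.01 g/mol

Atom tally by fragment:
  benzene ring core → C:6 H:6
  (− 1 ring H displaced by substituents)
  + Br → Br:1
Element totals:
  C: 6
  H: 5
  Br: 1
Molecular formula: C6H5Br.
  M = 6(12.011) + 5(1.008) + 79.904
    = 72.066 + 5.040 + 79.904 = 157.010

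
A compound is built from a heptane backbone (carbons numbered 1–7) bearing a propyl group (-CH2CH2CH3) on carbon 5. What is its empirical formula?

C5H11

Atom tally by fragment:
  CH3 → C:1 H:3
  CH2 → C:1 H:2
  CH2 → C:1 H:2
  CH2 → C:1 H:2
  CH(CH2CH2CH3) → C:4 H:8
  CH2 → C:1 H:2
  CH3 → C:1 H:3
Element totals:
  C: 10
  H: 22
Molecular formula: C10H22.
gcd of subscripts = 2; dividing each by 2:
  C: 10/2 = 5
  H: 22/2 = 11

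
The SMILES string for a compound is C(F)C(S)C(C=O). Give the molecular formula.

Atom tally by fragment:
  FCH2 → C:1 H:2 F:1
  CH(SH) → C:1 H:2 S:1
  CH2CHO → C:2 H:3 O:1
Element totals:
  C: 4
  H: 7
  F: 1
  O: 1
  S: 1

C4H7FOS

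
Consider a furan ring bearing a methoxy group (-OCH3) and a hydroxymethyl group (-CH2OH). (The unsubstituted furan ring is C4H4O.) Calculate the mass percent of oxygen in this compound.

Atom tally by fragment:
  furan ring core → C:4 H:4 O:1
  (− 2 ring H displaced by substituents)
  + OCH3 → C:1 H:3 O:1
  + CH2OH → C:1 H:3 O:1
Element totals:
  C: 6
  H: 8
  O: 3
Molecular formula: C6H8O3.
Molar mass = 128.127 g/mol.
Mass from O: 3 × 15.999 = 47.997 g/mol.
%O = 47.997 / 128.127 × 100 = 37.46%.

37.46%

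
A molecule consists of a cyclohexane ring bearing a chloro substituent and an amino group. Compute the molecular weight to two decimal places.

Atom tally by fragment:
  cyclohexane ring core → C:6 H:12
  (− 2 ring H displaced by substituents)
  + Cl → Cl:1
  + NH2 → N:1 H:2
Element totals:
  C: 6
  H: 12
  Cl: 1
  N: 1
Molecular formula: C6H12ClN.
  M = 6(12.011) + 12(1.008) + 35.45 + 14.007
    = 72.066 + 12.096 + 35.450 + 14.007 = 133.619

133.62 g/mol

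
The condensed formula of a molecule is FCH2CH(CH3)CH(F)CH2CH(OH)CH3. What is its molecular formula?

C7H14F2O

Atom tally by fragment:
  FCH2 → C:1 H:2 F:1
  CH(CH3) → C:2 H:4
  CH(F) → C:1 H:1 F:1
  CH2 → C:1 H:2
  CH(OH) → C:1 H:2 O:1
  CH3 → C:1 H:3
Element totals:
  C: 7
  H: 14
  F: 2
  O: 1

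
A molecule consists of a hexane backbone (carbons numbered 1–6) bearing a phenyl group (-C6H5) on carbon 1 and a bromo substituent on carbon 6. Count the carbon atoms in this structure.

12

Atom tally by fragment:
  C6H5CH2 → C:7 H:7
  CH2 → C:1 H:2
  CH2 → C:1 H:2
  CH2 → C:1 H:2
  CH2 → C:1 H:2
  CH2Br → C:1 H:2 Br:1
Element totals:
  C: 12
  H: 17
  Br: 1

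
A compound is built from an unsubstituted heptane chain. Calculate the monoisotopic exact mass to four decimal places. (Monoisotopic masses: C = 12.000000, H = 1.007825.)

100.1252

Atom tally by fragment:
  CH3 → C:1 H:3
  CH2 → C:1 H:2
  CH2 → C:1 H:2
  CH2 → C:1 H:2
  CH2 → C:1 H:2
  CH2 → C:1 H:2
  CH3 → C:1 H:3
Element totals:
  C: 7
  H: 16
Molecular formula: C7H16.
  M = 7(12.0) + 16(1.007825)
    = 84.000000 + 16.125200 = 100.125200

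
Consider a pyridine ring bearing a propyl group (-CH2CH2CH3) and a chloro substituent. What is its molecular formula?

C8H10ClN

Atom tally by fragment:
  pyridine ring core → C:5 H:5 N:1
  (− 2 ring H displaced by substituents)
  + CH2CH2CH3 → C:3 H:7
  + Cl → Cl:1
Element totals:
  C: 8
  H: 10
  Cl: 1
  N: 1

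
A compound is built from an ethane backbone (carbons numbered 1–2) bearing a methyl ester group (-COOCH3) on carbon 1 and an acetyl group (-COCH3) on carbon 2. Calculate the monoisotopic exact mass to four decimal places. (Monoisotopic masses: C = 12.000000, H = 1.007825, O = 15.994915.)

Atom tally by fragment:
  CH3OOCCH2 → C:3 H:5 O:2
  CH2COCH3 → C:3 H:5 O:1
Element totals:
  C: 6
  H: 10
  O: 3
Molecular formula: C6H10O3.
  M = 6(12.0) + 10(1.007825) + 3(15.994915)
    = 72.000000 + 10.078250 + 47.984745 = 130.062995

130.0630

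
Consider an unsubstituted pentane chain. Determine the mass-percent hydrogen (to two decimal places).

16.76%

Atom tally by fragment:
  CH3 → C:1 H:3
  CH2 → C:1 H:2
  CH2 → C:1 H:2
  CH2 → C:1 H:2
  CH3 → C:1 H:3
Element totals:
  C: 5
  H: 12
Molecular formula: C5H12.
Molar mass = 72.151 g/mol.
Mass from H: 12 × 1.008 = 12.096 g/mol.
%H = 12.096 / 72.151 × 100 = 16.76%.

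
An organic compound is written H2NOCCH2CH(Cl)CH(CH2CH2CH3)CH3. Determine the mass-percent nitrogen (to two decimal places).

Atom tally by fragment:
  H2NOCCH2 → C:2 H:4 O:1 N:1
  CH(Cl) → C:1 H:1 Cl:1
  CH(CH2CH2CH3) → C:4 H:8
  CH3 → C:1 H:3
Element totals:
  C: 8
  H: 16
  Cl: 1
  N: 1
  O: 1
Molecular formula: C8H16ClNO.
Molar mass = 177.672 g/mol.
Mass from N: 1 × 14.007 = 14.007 g/mol.
%N = 14.007 / 177.672 × 100 = 7.88%.

7.88%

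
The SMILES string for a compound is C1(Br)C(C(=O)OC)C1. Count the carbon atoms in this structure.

Atom tally by fragment:
  cyclopropane ring core → C:3 H:6
  (− 2 ring H displaced by substituents)
  + Br → Br:1
  + COOCH3 → C:2 H:3 O:2
Element totals:
  C: 5
  H: 7
  Br: 1
  O: 2

5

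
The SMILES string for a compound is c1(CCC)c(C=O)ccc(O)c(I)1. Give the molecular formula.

Atom tally by fragment:
  benzene ring core → C:6 H:6
  (− 4 ring H displaced by substituents)
  + CH2CH2CH3 → C:3 H:7
  + CHO → C:1 H:1 O:1
  + OH → O:1 H:1
  + I → I:1
Element totals:
  C: 10
  H: 11
  I: 1
  O: 2

C10H11IO2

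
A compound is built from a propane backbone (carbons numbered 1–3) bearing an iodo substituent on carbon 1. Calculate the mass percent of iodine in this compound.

74.65%

Atom tally by fragment:
  ICH2 → C:1 H:2 I:1
  CH2 → C:1 H:2
  CH3 → C:1 H:3
Element totals:
  C: 3
  H: 7
  I: 1
Molecular formula: C3H7I.
Molar mass = 169.993 g/mol.
Mass from I: 1 × 126.904 = 126.904 g/mol.
%I = 126.904 / 169.993 × 100 = 74.65%.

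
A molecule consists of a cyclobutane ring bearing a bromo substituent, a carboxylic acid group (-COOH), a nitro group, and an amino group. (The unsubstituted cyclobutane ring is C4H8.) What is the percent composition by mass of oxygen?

26.77%

Atom tally by fragment:
  cyclobutane ring core → C:4 H:8
  (− 4 ring H displaced by substituents)
  + Br → Br:1
  + COOH → C:1 H:1 O:2
  + NO2 → N:1 O:2
  + NH2 → N:1 H:2
Element totals:
  C: 5
  H: 7
  Br: 1
  N: 2
  O: 4
Molecular formula: C5H7BrN2O4.
Molar mass = 239.025 g/mol.
Mass from O: 4 × 15.999 = 63.996 g/mol.
%O = 63.996 / 239.025 × 100 = 26.77%.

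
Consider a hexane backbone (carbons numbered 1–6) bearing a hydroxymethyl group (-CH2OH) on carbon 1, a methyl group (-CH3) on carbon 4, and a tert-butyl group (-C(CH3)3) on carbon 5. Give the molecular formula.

Atom tally by fragment:
  HOCH2CH2 → C:2 H:5 O:1
  CH2 → C:1 H:2
  CH2 → C:1 H:2
  CH(CH3) → C:2 H:4
  CH(C(CH3)3) → C:5 H:10
  CH3 → C:1 H:3
Element totals:
  C: 12
  H: 26
  O: 1

C12H26O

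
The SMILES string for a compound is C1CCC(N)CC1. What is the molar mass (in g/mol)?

Atom tally by fragment:
  cyclohexane ring core → C:6 H:12
  (− 1 ring H displaced by substituents)
  + NH2 → N:1 H:2
Element totals:
  C: 6
  H: 13
  N: 1
Molecular formula: C6H13N.
  M = 6(12.011) + 13(1.008) + 14.007
    = 72.066 + 13.104 + 14.007 = 99.177

99.18 g/mol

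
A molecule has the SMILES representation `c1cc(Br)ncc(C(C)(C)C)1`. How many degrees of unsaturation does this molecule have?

Atom tally by fragment:
  pyridine ring core → C:5 H:5 N:1
  (− 2 ring H displaced by substituents)
  + Br → Br:1
  + C(CH3)3 → C:4 H:9
Element totals:
  C: 9
  H: 12
  Br: 1
  N: 1
Molecular formula: C9H12BrN.
DoU = (2C + 2 + N − H − X) / 2 = (2·9 + 2 + 1 − 12 − 1) / 2 = 4.

4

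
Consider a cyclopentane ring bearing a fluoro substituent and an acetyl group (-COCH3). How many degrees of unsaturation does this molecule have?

Atom tally by fragment:
  cyclopentane ring core → C:5 H:10
  (− 2 ring H displaced by substituents)
  + F → F:1
  + COCH3 → C:2 H:3 O:1
Element totals:
  C: 7
  H: 11
  F: 1
  O: 1
Molecular formula: C7H11FO.
DoU = (2C + 2 + N − H − X) / 2 = (2·7 + 2 + 0 − 11 − 1) / 2 = 2.

2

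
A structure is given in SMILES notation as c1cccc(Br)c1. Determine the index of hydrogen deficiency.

Atom tally by fragment:
  benzene ring core → C:6 H:6
  (− 1 ring H displaced by substituents)
  + Br → Br:1
Element totals:
  C: 6
  H: 5
  Br: 1
Molecular formula: C6H5Br.
DoU = (2C + 2 + N − H − X) / 2 = (2·6 + 2 + 0 − 5 − 1) / 2 = 4.

4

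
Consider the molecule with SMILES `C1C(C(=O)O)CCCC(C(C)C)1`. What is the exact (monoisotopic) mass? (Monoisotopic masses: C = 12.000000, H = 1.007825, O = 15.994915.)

Atom tally by fragment:
  cyclohexane ring core → C:6 H:12
  (− 2 ring H displaced by substituents)
  + COOH → C:1 H:1 O:2
  + CH(CH3)2 → C:3 H:7
Element totals:
  C: 10
  H: 18
  O: 2
Molecular formula: C10H18O2.
  M = 10(12.0) + 18(1.007825) + 2(15.994915)
    = 120.000000 + 18.140850 + 31.989830 = 170.130680

170.1307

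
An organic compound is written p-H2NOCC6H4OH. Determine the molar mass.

Element totals:
  C: 7
  H: 7
  N: 1
  O: 2
Molecular formula: C7H7NO2.
  M = 7(12.011) + 7(1.008) + 14.007 + 2(15.999)
    = 84.077 + 7.056 + 14.007 + 31.998 = 137.138

137.14 g/mol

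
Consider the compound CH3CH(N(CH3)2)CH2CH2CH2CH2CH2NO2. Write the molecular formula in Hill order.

Atom tally by fragment:
  CH3 → C:1 H:3
  CH(N(CH3)2) → C:3 H:7 N:1
  CH2 → C:1 H:2
  CH2 → C:1 H:2
  CH2 → C:1 H:2
  CH2 → C:1 H:2
  CH2NO2 → C:1 H:2 N:1 O:2
Element totals:
  C: 9
  H: 20
  N: 2
  O: 2

C9H20N2O2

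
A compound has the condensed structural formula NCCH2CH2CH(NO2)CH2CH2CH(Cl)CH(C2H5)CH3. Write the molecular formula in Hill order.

Element totals:
  C: 11
  H: 19
  Cl: 1
  N: 2
  O: 2

C11H19ClN2O2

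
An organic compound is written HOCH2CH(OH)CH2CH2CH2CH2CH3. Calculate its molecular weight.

132.20 g/mol

Atom tally by fragment:
  HOCH2 → C:1 H:3 O:1
  CH(OH) → C:1 H:2 O:1
  CH2 → C:1 H:2
  CH2 → C:1 H:2
  CH2 → C:1 H:2
  CH2 → C:1 H:2
  CH3 → C:1 H:3
Element totals:
  C: 7
  H: 16
  O: 2
Molecular formula: C7H16O2.
  M = 7(12.011) + 16(1.008) + 2(15.999)
    = 84.077 + 16.128 + 31.998 = 132.203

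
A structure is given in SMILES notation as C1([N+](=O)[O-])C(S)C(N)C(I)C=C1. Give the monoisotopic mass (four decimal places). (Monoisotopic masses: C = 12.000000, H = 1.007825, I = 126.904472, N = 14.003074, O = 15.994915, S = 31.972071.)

Atom tally by fragment:
  cyclohexene ring core → C:6 H:10
  (− 4 ring H displaced by substituents)
  + NO2 → N:1 O:2
  + SH → S:1 H:1
  + NH2 → N:1 H:2
  + I → I:1
Element totals:
  C: 6
  H: 9
  I: 1
  N: 2
  O: 2
  S: 1
Molecular formula: C6H9IN2O2S.
  M = 6(12.0) + 9(1.007825) + 126.904472 + 2(14.003074) + 2(15.994915) + 31.972071
    = 72.000000 + 9.070425 + 126.904472 + 28.006148 + 31.989830 + 31.972071 = 299.942946

299.9429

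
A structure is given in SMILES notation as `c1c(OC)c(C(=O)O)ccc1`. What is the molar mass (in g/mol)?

Atom tally by fragment:
  benzene ring core → C:6 H:6
  (− 2 ring H displaced by substituents)
  + OCH3 → C:1 H:3 O:1
  + COOH → C:1 H:1 O:2
Element totals:
  C: 8
  H: 8
  O: 3
Molecular formula: C8H8O3.
  M = 8(12.011) + 8(1.008) + 3(15.999)
    = 96.088 + 8.064 + 47.997 = 152.149

152.15 g/mol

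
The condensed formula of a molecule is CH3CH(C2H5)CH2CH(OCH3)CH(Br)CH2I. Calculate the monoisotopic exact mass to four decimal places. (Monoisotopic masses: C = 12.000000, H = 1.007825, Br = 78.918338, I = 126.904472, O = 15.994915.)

347.9586

Element totals:
  C: 9
  H: 18
  Br: 1
  I: 1
  O: 1
Molecular formula: C9H18BrIO.
  M = 9(12.0) + 18(1.007825) + 78.918338 + 126.904472 + 15.994915
    = 108.000000 + 18.140850 + 78.918338 + 126.904472 + 15.994915 = 347.958575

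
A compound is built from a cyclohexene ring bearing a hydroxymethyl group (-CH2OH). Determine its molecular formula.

C7H12O

Atom tally by fragment:
  cyclohexene ring core → C:6 H:10
  (− 1 ring H displaced by substituents)
  + CH2OH → C:1 H:3 O:1
Element totals:
  C: 7
  H: 12
  O: 1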